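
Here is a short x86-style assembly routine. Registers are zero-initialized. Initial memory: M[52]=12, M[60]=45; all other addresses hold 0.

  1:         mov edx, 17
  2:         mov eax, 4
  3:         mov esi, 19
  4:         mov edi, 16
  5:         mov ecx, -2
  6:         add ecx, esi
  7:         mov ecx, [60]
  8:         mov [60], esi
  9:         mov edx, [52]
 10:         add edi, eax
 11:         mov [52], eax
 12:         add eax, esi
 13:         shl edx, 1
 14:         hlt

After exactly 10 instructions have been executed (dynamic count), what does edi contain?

20

after mov edx, 17: edx=17
after mov eax, 4: eax=4
after mov esi, 19: esi=19
after mov edi, 16: edi=16
after mov ecx, -2: ecx=-2
after add ecx, esi: ecx=(-2)+19=17
after mov ecx, [60]: ecx=M[60]=45
mov [60], esi → M[60]=19
after mov edx, [52]: edx=M[52]=12
after add edi, eax: edi=16+4=20
After step 10: edi = 20.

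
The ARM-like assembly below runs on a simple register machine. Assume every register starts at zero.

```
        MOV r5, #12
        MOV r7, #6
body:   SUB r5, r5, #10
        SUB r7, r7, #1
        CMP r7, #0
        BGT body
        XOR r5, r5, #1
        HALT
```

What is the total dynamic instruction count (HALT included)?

r5=12
r7=6
r5=12-10=2
r7=6-1=5
CMP r7, #0  (cmp 5,0)
BGT body: taken
r5=2-10=-8
r7=5-1=4
CMP r7, #0  (cmp 4,0)
BGT body: taken
r5=(-8)-10=-18
r7=4-1=3
CMP r7, #0  (cmp 3,0)
BGT body: taken
r5=(-18)-10=-28
r7=3-1=2
CMP r7, #0  (cmp 2,0)
BGT body: taken
r5=(-28)-10=-38
r7=2-1=1
CMP r7, #0  (cmp 1,0)
BGT body: taken
r5=(-38)-10=-48
r7=1-1=0
CMP r7, #0  (cmp 0,0)
BGT body: not taken
r5=(-48)^1=-47
halt.
Total executed instructions: 28.

28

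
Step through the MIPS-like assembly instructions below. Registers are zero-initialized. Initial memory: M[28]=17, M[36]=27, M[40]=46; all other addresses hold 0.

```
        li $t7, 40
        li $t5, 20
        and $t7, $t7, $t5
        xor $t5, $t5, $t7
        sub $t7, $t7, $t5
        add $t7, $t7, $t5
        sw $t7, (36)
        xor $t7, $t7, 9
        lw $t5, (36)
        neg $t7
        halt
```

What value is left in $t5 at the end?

li $t7, 40 → $t7=40
li $t5, 20 → $t5=20
and $t7, $t7, $t5 → $t7=40&20=0
xor $t5, $t5, $t7 → $t5=20^0=20
sub $t7, $t7, $t5 → $t7=0-20=-20
add $t7, $t7, $t5 → $t7=(-20)+20=0
sw $t7, (36) → M[36]=0
xor $t7, $t7, 9 → $t7=0^9=9
lw $t5, (36) → $t5=M[36]=0
neg $t7 → $t7=-(9)=-9
halt.

0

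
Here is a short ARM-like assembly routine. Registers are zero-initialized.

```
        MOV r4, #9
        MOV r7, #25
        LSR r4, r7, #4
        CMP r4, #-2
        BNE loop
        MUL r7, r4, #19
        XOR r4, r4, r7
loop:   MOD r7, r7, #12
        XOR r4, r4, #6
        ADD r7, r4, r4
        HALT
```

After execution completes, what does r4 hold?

r4=9
r7=25
r4=25>>4=1
CMP r4, #-2  (cmp 1,-2)
BNE loop: taken
r7=25%12=1
r4=1^6=7
r7=7+7=14
halt.

7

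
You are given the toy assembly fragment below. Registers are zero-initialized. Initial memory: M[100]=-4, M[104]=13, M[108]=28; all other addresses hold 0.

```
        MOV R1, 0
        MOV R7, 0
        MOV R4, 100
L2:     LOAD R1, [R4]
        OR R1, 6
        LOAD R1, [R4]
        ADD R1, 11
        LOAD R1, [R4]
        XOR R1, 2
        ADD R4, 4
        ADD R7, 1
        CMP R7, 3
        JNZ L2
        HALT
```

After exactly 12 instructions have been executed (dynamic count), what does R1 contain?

after MOV R1, 0: R1=0
after MOV R7, 0: R7=0
after MOV R4, 100: R4=100
after LOAD R1, [R4]: R1=M[100]=-4
after OR R1, 6: R1=(-4)|6=-2
after LOAD R1, [R4]: R1=M[100]=-4
after ADD R1, 11: R1=(-4)+11=7
after LOAD R1, [R4]: R1=M[100]=-4
after XOR R1, 2: R1=(-4)^2=-2
after ADD R4, 4: R4=100+4=104
after ADD R7, 1: R7=0+1=1
CMP R7, 3  (cmp 1,3)
After step 12: R1 = -2.

-2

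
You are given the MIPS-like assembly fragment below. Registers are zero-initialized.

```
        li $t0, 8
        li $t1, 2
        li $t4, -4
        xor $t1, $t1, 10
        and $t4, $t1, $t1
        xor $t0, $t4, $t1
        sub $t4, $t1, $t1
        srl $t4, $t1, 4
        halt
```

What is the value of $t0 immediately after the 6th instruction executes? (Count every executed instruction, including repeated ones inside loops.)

0

$t0=8
$t1=2
$t4=-4
$t1=2^10=8
$t4=8&8=8
$t0=8^8=0
After step 6: $t0 = 0.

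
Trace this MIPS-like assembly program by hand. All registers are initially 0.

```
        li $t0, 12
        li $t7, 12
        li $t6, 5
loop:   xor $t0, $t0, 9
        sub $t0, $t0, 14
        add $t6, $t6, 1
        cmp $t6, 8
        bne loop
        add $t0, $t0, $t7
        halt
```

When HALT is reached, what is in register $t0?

-9

li $t0, 12 → $t0=12
li $t7, 12 → $t7=12
li $t6, 5 → $t6=5
xor $t0, $t0, 9 → $t0=12^9=5
sub $t0, $t0, 14 → $t0=5-14=-9
add $t6, $t6, 1 → $t6=5+1=6
cmp $t6, 8  (cmp 6,8)
bne loop: taken
xor $t0, $t0, 9 → $t0=(-9)^9=-2
sub $t0, $t0, 14 → $t0=(-2)-14=-16
add $t6, $t6, 1 → $t6=6+1=7
cmp $t6, 8  (cmp 7,8)
bne loop: taken
xor $t0, $t0, 9 → $t0=(-16)^9=-7
sub $t0, $t0, 14 → $t0=(-7)-14=-21
add $t6, $t6, 1 → $t6=7+1=8
cmp $t6, 8  (cmp 8,8)
bne loop: not taken
add $t0, $t0, $t7 → $t0=(-21)+12=-9
halt.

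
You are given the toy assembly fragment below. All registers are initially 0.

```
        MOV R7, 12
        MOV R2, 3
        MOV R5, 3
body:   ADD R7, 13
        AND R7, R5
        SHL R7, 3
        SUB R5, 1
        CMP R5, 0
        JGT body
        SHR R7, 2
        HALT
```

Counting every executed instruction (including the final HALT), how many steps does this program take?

after MOV R7, 12: R7=12
after MOV R2, 3: R2=3
after MOV R5, 3: R5=3
after ADD R7, 13: R7=12+13=25
after AND R7, R5: R7=25&3=1
after SHL R7, 3: R7=1<<3=8
after SUB R5, 1: R5=3-1=2
CMP R5, 0  (cmp 2,0)
JGT body: taken
after ADD R7, 13: R7=8+13=21
after AND R7, R5: R7=21&2=0
after SHL R7, 3: R7=0<<3=0
after SUB R5, 1: R5=2-1=1
CMP R5, 0  (cmp 1,0)
JGT body: taken
after ADD R7, 13: R7=0+13=13
after AND R7, R5: R7=13&1=1
after SHL R7, 3: R7=1<<3=8
after SUB R5, 1: R5=1-1=0
CMP R5, 0  (cmp 0,0)
JGT body: not taken
after SHR R7, 2: R7=8>>2=2
halt.
Total executed instructions: 23.

23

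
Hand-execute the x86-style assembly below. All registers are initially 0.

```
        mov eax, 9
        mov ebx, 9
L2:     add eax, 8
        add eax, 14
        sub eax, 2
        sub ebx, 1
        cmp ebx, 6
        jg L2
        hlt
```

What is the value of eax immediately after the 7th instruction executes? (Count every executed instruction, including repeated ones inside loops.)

29

eax=9
ebx=9
eax=9+8=17
eax=17+14=31
eax=31-2=29
ebx=9-1=8
cmp ebx, 6  (cmp 8,6)
After step 7: eax = 29.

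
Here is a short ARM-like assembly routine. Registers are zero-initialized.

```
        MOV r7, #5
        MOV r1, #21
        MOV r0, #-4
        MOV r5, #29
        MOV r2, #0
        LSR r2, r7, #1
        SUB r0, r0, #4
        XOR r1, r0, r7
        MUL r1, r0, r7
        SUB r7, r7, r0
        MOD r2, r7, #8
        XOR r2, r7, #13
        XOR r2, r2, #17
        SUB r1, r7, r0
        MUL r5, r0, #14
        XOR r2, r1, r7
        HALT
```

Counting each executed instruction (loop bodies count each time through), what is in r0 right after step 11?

r7=5
r1=21
r0=-4
r5=29
r2=0
r2=5>>1=2
r0=(-4)-4=-8
r1=(-8)^5=-3
r1=(-8)*5=-40
r7=5-(-8)=13
r2=13%8=5
After step 11: r0 = -8.

-8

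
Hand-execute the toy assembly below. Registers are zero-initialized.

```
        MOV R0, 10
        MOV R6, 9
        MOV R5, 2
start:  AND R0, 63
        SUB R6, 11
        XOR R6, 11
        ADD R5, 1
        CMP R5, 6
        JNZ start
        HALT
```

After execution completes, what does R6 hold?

MOV R0, 10 → R0=10
MOV R6, 9 → R6=9
MOV R5, 2 → R5=2
AND R0, 63 → R0=10&63=10
SUB R6, 11 → R6=9-11=-2
XOR R6, 11 → R6=(-2)^11=-11
ADD R5, 1 → R5=2+1=3
CMP R5, 6  (cmp 3,6)
JNZ start: taken
AND R0, 63 → R0=10&63=10
SUB R6, 11 → R6=(-11)-11=-22
XOR R6, 11 → R6=(-22)^11=-31
ADD R5, 1 → R5=3+1=4
CMP R5, 6  (cmp 4,6)
JNZ start: taken
AND R0, 63 → R0=10&63=10
SUB R6, 11 → R6=(-31)-11=-42
XOR R6, 11 → R6=(-42)^11=-35
ADD R5, 1 → R5=4+1=5
CMP R5, 6  (cmp 5,6)
JNZ start: taken
AND R0, 63 → R0=10&63=10
SUB R6, 11 → R6=(-35)-11=-46
XOR R6, 11 → R6=(-46)^11=-39
ADD R5, 1 → R5=5+1=6
CMP R5, 6  (cmp 6,6)
JNZ start: not taken
halt.

-39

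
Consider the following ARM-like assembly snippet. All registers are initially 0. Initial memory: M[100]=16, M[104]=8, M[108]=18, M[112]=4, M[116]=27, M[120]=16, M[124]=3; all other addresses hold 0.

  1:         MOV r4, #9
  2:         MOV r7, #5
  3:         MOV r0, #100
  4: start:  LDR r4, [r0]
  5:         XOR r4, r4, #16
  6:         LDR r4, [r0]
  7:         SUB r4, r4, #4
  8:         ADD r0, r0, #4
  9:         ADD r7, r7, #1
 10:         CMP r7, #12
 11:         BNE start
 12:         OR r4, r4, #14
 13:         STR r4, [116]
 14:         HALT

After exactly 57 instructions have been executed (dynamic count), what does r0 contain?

r4=9
r7=5
r0=100
r4=M[100]=16
r4=16^16=0
r4=M[100]=16
r4=16-4=12
r0=100+4=104
r7=5+1=6
CMP r7, #12  (cmp 6,12)
BNE start: taken
r4=M[104]=8
r4=8^16=24
r4=M[104]=8
r4=8-4=4
r0=104+4=108
r7=6+1=7
CMP r7, #12  (cmp 7,12)
BNE start: taken
r4=M[108]=18
r4=18^16=2
r4=M[108]=18
r4=18-4=14
r0=108+4=112
r7=7+1=8
CMP r7, #12  (cmp 8,12)
BNE start: taken
r4=M[112]=4
r4=4^16=20
r4=M[112]=4
r4=4-4=0
r0=112+4=116
r7=8+1=9
CMP r7, #12  (cmp 9,12)
BNE start: taken
r4=M[116]=27
r4=27^16=11
r4=M[116]=27
r4=27-4=23
r0=116+4=120
r7=9+1=10
CMP r7, #12  (cmp 10,12)
BNE start: taken
r4=M[120]=16
r4=16^16=0
r4=M[120]=16
r4=16-4=12
r0=120+4=124
r7=10+1=11
CMP r7, #12  (cmp 11,12)
BNE start: taken
r4=M[124]=3
r4=3^16=19
r4=M[124]=3
r4=3-4=-1
r0=124+4=128
r7=11+1=12
After step 57: r0 = 128.

128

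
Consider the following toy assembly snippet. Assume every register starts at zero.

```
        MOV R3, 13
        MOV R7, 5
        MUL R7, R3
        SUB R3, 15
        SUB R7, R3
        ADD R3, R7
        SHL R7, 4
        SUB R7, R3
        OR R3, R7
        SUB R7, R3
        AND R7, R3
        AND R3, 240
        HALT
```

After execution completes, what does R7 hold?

0

after MOV R3, 13: R3=13
after MOV R7, 5: R7=5
after MUL R7, R3: R7=5*13=65
after SUB R3, 15: R3=13-15=-2
after SUB R7, R3: R7=65-(-2)=67
after ADD R3, R7: R3=(-2)+67=65
after SHL R7, 4: R7=67<<4=1072
after SUB R7, R3: R7=1072-65=1007
after OR R3, R7: R3=65|1007=1007
after SUB R7, R3: R7=1007-1007=0
after AND R7, R3: R7=0&1007=0
after AND R3, 240: R3=1007&240=224
halt.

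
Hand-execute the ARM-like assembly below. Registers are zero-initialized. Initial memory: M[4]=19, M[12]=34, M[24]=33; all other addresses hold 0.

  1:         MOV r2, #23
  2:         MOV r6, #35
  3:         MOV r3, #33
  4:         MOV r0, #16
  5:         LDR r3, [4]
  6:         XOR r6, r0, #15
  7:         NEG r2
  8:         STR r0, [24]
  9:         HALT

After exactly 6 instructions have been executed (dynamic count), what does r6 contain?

31

MOV r2, #23 → r2=23
MOV r6, #35 → r6=35
MOV r3, #33 → r3=33
MOV r0, #16 → r0=16
LDR r3, [4] → r3=M[4]=19
XOR r6, r0, #15 → r6=16^15=31
After step 6: r6 = 31.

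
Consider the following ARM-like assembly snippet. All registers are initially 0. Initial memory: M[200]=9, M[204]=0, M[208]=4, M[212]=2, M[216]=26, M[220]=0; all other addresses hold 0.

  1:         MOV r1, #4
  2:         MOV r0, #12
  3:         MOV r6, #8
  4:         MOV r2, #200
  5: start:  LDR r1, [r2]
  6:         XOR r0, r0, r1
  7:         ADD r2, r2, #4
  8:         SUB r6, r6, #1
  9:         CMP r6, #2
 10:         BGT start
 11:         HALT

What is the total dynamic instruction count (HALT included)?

41

after MOV r1, #4: r1=4
after MOV r0, #12: r0=12
after MOV r6, #8: r6=8
after MOV r2, #200: r2=200
after LDR r1, [r2]: r1=M[200]=9
after XOR r0, r0, r1: r0=12^9=5
after ADD r2, r2, #4: r2=200+4=204
after SUB r6, r6, #1: r6=8-1=7
CMP r6, #2  (cmp 7,2)
BGT start: taken
after LDR r1, [r2]: r1=M[204]=0
after XOR r0, r0, r1: r0=5^0=5
after ADD r2, r2, #4: r2=204+4=208
after SUB r6, r6, #1: r6=7-1=6
CMP r6, #2  (cmp 6,2)
BGT start: taken
after LDR r1, [r2]: r1=M[208]=4
after XOR r0, r0, r1: r0=5^4=1
after ADD r2, r2, #4: r2=208+4=212
after SUB r6, r6, #1: r6=6-1=5
CMP r6, #2  (cmp 5,2)
BGT start: taken
after LDR r1, [r2]: r1=M[212]=2
after XOR r0, r0, r1: r0=1^2=3
after ADD r2, r2, #4: r2=212+4=216
after SUB r6, r6, #1: r6=5-1=4
CMP r6, #2  (cmp 4,2)
BGT start: taken
after LDR r1, [r2]: r1=M[216]=26
after XOR r0, r0, r1: r0=3^26=25
after ADD r2, r2, #4: r2=216+4=220
after SUB r6, r6, #1: r6=4-1=3
CMP r6, #2  (cmp 3,2)
BGT start: taken
after LDR r1, [r2]: r1=M[220]=0
after XOR r0, r0, r1: r0=25^0=25
after ADD r2, r2, #4: r2=220+4=224
after SUB r6, r6, #1: r6=3-1=2
CMP r6, #2  (cmp 2,2)
BGT start: not taken
halt.
Total executed instructions: 41.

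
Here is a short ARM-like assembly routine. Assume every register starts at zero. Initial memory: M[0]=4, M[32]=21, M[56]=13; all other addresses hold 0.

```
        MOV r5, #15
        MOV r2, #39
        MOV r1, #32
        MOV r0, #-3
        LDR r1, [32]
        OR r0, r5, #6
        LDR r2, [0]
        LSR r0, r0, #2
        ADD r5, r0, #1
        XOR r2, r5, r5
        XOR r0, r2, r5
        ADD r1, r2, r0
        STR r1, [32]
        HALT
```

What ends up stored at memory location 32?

r5=15
r2=39
r1=32
r0=-3
r1=M[32]=21
r0=15|6=15
r2=M[0]=4
r0=15>>2=3
r5=3+1=4
r2=4^4=0
r0=0^4=4
r1=0+4=4
STR r1, [32] → M[32]=4
halt.

4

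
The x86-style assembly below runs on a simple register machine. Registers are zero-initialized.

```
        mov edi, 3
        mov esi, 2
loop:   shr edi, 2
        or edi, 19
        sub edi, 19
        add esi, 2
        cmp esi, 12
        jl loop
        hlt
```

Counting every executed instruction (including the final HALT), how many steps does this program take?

mov edi, 3 → edi=3
mov esi, 2 → esi=2
shr edi, 2 → edi=3>>2=0
or edi, 19 → edi=0|19=19
sub edi, 19 → edi=19-19=0
add esi, 2 → esi=2+2=4
cmp esi, 12  (cmp 4,12)
jl loop: taken
shr edi, 2 → edi=0>>2=0
or edi, 19 → edi=0|19=19
sub edi, 19 → edi=19-19=0
add esi, 2 → esi=4+2=6
cmp esi, 12  (cmp 6,12)
jl loop: taken
shr edi, 2 → edi=0>>2=0
or edi, 19 → edi=0|19=19
sub edi, 19 → edi=19-19=0
add esi, 2 → esi=6+2=8
cmp esi, 12  (cmp 8,12)
jl loop: taken
shr edi, 2 → edi=0>>2=0
or edi, 19 → edi=0|19=19
sub edi, 19 → edi=19-19=0
add esi, 2 → esi=8+2=10
cmp esi, 12  (cmp 10,12)
jl loop: taken
shr edi, 2 → edi=0>>2=0
or edi, 19 → edi=0|19=19
sub edi, 19 → edi=19-19=0
add esi, 2 → esi=10+2=12
cmp esi, 12  (cmp 12,12)
jl loop: not taken
halt.
Total executed instructions: 33.

33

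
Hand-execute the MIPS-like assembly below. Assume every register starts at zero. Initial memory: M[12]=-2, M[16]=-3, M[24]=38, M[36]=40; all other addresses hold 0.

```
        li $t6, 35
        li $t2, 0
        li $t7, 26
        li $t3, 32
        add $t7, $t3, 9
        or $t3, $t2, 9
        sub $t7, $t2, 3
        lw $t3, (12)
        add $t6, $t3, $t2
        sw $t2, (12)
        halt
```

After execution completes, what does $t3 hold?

-2

li $t6, 35 → $t6=35
li $t2, 0 → $t2=0
li $t7, 26 → $t7=26
li $t3, 32 → $t3=32
add $t7, $t3, 9 → $t7=32+9=41
or $t3, $t2, 9 → $t3=0|9=9
sub $t7, $t2, 3 → $t7=0-3=-3
lw $t3, (12) → $t3=M[12]=-2
add $t6, $t3, $t2 → $t6=(-2)+0=-2
sw $t2, (12) → M[12]=0
halt.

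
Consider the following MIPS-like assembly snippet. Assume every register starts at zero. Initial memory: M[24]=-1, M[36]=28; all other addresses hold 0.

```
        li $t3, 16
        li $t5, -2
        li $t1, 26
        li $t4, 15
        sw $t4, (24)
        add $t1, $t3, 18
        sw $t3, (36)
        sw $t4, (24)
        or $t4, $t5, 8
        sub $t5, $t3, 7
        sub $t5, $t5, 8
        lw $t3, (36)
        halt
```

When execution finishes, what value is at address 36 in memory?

$t3=16
$t5=-2
$t1=26
$t4=15
sw $t4, (24) → M[24]=15
$t1=16+18=34
sw $t3, (36) → M[36]=16
sw $t4, (24) → M[24]=15
$t4=(-2)|8=-2
$t5=16-7=9
$t5=9-8=1
$t3=M[36]=16
halt.

16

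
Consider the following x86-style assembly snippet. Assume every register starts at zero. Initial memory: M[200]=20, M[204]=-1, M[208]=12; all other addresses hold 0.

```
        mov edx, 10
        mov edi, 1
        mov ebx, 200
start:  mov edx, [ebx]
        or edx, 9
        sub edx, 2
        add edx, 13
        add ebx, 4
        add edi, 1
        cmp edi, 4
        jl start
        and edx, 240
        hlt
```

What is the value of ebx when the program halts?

212

after mov edx, 10: edx=10
after mov edi, 1: edi=1
after mov ebx, 200: ebx=200
after mov edx, [ebx]: edx=M[200]=20
after or edx, 9: edx=20|9=29
after sub edx, 2: edx=29-2=27
after add edx, 13: edx=27+13=40
after add ebx, 4: ebx=200+4=204
after add edi, 1: edi=1+1=2
cmp edi, 4  (cmp 2,4)
jl start: taken
after mov edx, [ebx]: edx=M[204]=-1
after or edx, 9: edx=(-1)|9=-1
after sub edx, 2: edx=(-1)-2=-3
after add edx, 13: edx=(-3)+13=10
after add ebx, 4: ebx=204+4=208
after add edi, 1: edi=2+1=3
cmp edi, 4  (cmp 3,4)
jl start: taken
after mov edx, [ebx]: edx=M[208]=12
after or edx, 9: edx=12|9=13
after sub edx, 2: edx=13-2=11
after add edx, 13: edx=11+13=24
after add ebx, 4: ebx=208+4=212
after add edi, 1: edi=3+1=4
cmp edi, 4  (cmp 4,4)
jl start: not taken
after and edx, 240: edx=24&240=16
halt.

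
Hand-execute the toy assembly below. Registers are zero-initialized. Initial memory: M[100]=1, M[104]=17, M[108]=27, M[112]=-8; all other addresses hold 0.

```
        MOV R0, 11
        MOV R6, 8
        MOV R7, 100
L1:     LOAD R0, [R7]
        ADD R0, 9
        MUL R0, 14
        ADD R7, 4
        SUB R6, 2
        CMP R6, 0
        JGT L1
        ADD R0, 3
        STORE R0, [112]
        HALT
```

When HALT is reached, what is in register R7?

R0=11
R6=8
R7=100
R0=M[100]=1
R0=1+9=10
R0=10*14=140
R7=100+4=104
R6=8-2=6
CMP R6, 0  (cmp 6,0)
JGT L1: taken
R0=M[104]=17
R0=17+9=26
R0=26*14=364
R7=104+4=108
R6=6-2=4
CMP R6, 0  (cmp 4,0)
JGT L1: taken
R0=M[108]=27
R0=27+9=36
R0=36*14=504
R7=108+4=112
R6=4-2=2
CMP R6, 0  (cmp 2,0)
JGT L1: taken
R0=M[112]=-8
R0=(-8)+9=1
R0=1*14=14
R7=112+4=116
R6=2-2=0
CMP R6, 0  (cmp 0,0)
JGT L1: not taken
R0=14+3=17
STORE R0, [112] → M[112]=17
halt.

116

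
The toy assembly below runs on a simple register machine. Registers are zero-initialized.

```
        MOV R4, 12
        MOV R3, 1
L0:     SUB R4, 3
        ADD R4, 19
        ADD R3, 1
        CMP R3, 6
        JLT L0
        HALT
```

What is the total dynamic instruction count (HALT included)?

28

MOV R4, 12 → R4=12
MOV R3, 1 → R3=1
SUB R4, 3 → R4=12-3=9
ADD R4, 19 → R4=9+19=28
ADD R3, 1 → R3=1+1=2
CMP R3, 6  (cmp 2,6)
JLT L0: taken
SUB R4, 3 → R4=28-3=25
ADD R4, 19 → R4=25+19=44
ADD R3, 1 → R3=2+1=3
CMP R3, 6  (cmp 3,6)
JLT L0: taken
SUB R4, 3 → R4=44-3=41
ADD R4, 19 → R4=41+19=60
ADD R3, 1 → R3=3+1=4
CMP R3, 6  (cmp 4,6)
JLT L0: taken
SUB R4, 3 → R4=60-3=57
ADD R4, 19 → R4=57+19=76
ADD R3, 1 → R3=4+1=5
CMP R3, 6  (cmp 5,6)
JLT L0: taken
SUB R4, 3 → R4=76-3=73
ADD R4, 19 → R4=73+19=92
ADD R3, 1 → R3=5+1=6
CMP R3, 6  (cmp 6,6)
JLT L0: not taken
halt.
Total executed instructions: 28.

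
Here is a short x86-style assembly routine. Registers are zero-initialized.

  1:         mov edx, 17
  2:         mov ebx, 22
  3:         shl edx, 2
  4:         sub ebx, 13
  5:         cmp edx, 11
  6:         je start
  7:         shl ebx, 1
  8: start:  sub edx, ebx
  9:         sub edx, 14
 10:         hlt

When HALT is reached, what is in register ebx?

edx=17
ebx=22
edx=17<<2=68
ebx=22-13=9
cmp edx, 11  (cmp 68,11)
je start: not taken
ebx=9<<1=18
edx=68-18=50
edx=50-14=36
halt.

18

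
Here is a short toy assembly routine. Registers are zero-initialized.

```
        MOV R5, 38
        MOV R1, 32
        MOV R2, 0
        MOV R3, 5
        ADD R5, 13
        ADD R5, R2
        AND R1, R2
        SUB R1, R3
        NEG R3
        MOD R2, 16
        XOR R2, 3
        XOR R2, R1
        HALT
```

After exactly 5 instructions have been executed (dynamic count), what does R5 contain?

51

after MOV R5, 38: R5=38
after MOV R1, 32: R1=32
after MOV R2, 0: R2=0
after MOV R3, 5: R3=5
after ADD R5, 13: R5=38+13=51
After step 5: R5 = 51.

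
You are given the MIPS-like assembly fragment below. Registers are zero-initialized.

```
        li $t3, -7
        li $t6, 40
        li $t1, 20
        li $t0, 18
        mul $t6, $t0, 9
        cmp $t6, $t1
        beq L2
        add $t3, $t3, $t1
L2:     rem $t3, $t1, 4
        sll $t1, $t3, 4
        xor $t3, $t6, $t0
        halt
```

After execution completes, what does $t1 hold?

after li $t3, -7: $t3=-7
after li $t6, 40: $t6=40
after li $t1, 20: $t1=20
after li $t0, 18: $t0=18
after mul $t6, $t0, 9: $t6=18*9=162
cmp $t6, $t1  (cmp 162,20)
beq L2: not taken
after add $t3, $t3, $t1: $t3=(-7)+20=13
after rem $t3, $t1, 4: $t3=20%4=0
after sll $t1, $t3, 4: $t1=0<<4=0
after xor $t3, $t6, $t0: $t3=162^18=176
halt.

0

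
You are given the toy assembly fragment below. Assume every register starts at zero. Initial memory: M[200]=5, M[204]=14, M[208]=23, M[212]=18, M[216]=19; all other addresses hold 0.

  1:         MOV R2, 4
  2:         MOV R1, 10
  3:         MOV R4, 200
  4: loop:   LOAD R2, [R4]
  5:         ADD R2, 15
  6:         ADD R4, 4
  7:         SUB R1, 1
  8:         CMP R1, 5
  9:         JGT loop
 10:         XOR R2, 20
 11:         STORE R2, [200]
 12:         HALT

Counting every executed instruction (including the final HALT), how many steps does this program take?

36

after MOV R2, 4: R2=4
after MOV R1, 10: R1=10
after MOV R4, 200: R4=200
after LOAD R2, [R4]: R2=M[200]=5
after ADD R2, 15: R2=5+15=20
after ADD R4, 4: R4=200+4=204
after SUB R1, 1: R1=10-1=9
CMP R1, 5  (cmp 9,5)
JGT loop: taken
after LOAD R2, [R4]: R2=M[204]=14
after ADD R2, 15: R2=14+15=29
after ADD R4, 4: R4=204+4=208
after SUB R1, 1: R1=9-1=8
CMP R1, 5  (cmp 8,5)
JGT loop: taken
after LOAD R2, [R4]: R2=M[208]=23
after ADD R2, 15: R2=23+15=38
after ADD R4, 4: R4=208+4=212
after SUB R1, 1: R1=8-1=7
CMP R1, 5  (cmp 7,5)
JGT loop: taken
after LOAD R2, [R4]: R2=M[212]=18
after ADD R2, 15: R2=18+15=33
after ADD R4, 4: R4=212+4=216
after SUB R1, 1: R1=7-1=6
CMP R1, 5  (cmp 6,5)
JGT loop: taken
after LOAD R2, [R4]: R2=M[216]=19
after ADD R2, 15: R2=19+15=34
after ADD R4, 4: R4=216+4=220
after SUB R1, 1: R1=6-1=5
CMP R1, 5  (cmp 5,5)
JGT loop: not taken
after XOR R2, 20: R2=34^20=54
STORE R2, [200] → M[200]=54
halt.
Total executed instructions: 36.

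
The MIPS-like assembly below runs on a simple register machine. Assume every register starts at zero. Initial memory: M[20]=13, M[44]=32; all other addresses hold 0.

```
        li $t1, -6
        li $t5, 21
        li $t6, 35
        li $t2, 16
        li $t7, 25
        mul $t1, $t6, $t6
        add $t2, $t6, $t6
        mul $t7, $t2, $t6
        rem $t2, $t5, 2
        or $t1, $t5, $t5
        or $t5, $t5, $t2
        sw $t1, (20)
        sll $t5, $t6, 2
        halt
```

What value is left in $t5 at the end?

140

after li $t1, -6: $t1=-6
after li $t5, 21: $t5=21
after li $t6, 35: $t6=35
after li $t2, 16: $t2=16
after li $t7, 25: $t7=25
after mul $t1, $t6, $t6: $t1=35*35=1225
after add $t2, $t6, $t6: $t2=35+35=70
after mul $t7, $t2, $t6: $t7=70*35=2450
after rem $t2, $t5, 2: $t2=21%2=1
after or $t1, $t5, $t5: $t1=21|21=21
after or $t5, $t5, $t2: $t5=21|1=21
sw $t1, (20) → M[20]=21
after sll $t5, $t6, 2: $t5=35<<2=140
halt.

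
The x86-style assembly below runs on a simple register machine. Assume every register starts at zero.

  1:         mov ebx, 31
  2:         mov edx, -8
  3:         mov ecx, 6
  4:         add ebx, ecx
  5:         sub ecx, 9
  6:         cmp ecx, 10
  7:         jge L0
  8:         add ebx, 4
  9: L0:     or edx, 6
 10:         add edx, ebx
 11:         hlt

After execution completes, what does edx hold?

after mov ebx, 31: ebx=31
after mov edx, -8: edx=-8
after mov ecx, 6: ecx=6
after add ebx, ecx: ebx=31+6=37
after sub ecx, 9: ecx=6-9=-3
cmp ecx, 10  (cmp -3,10)
jge L0: not taken
after add ebx, 4: ebx=37+4=41
after or edx, 6: edx=(-8)|6=-2
after add edx, ebx: edx=(-2)+41=39
halt.

39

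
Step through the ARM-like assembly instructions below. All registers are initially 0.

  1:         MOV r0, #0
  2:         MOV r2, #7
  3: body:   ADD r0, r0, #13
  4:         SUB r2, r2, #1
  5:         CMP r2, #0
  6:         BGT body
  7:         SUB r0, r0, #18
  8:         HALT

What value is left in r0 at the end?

after MOV r0, #0: r0=0
after MOV r2, #7: r2=7
after ADD r0, r0, #13: r0=0+13=13
after SUB r2, r2, #1: r2=7-1=6
CMP r2, #0  (cmp 6,0)
BGT body: taken
after ADD r0, r0, #13: r0=13+13=26
after SUB r2, r2, #1: r2=6-1=5
CMP r2, #0  (cmp 5,0)
BGT body: taken
after ADD r0, r0, #13: r0=26+13=39
after SUB r2, r2, #1: r2=5-1=4
CMP r2, #0  (cmp 4,0)
BGT body: taken
after ADD r0, r0, #13: r0=39+13=52
after SUB r2, r2, #1: r2=4-1=3
CMP r2, #0  (cmp 3,0)
BGT body: taken
after ADD r0, r0, #13: r0=52+13=65
after SUB r2, r2, #1: r2=3-1=2
CMP r2, #0  (cmp 2,0)
BGT body: taken
after ADD r0, r0, #13: r0=65+13=78
after SUB r2, r2, #1: r2=2-1=1
CMP r2, #0  (cmp 1,0)
BGT body: taken
after ADD r0, r0, #13: r0=78+13=91
after SUB r2, r2, #1: r2=1-1=0
CMP r2, #0  (cmp 0,0)
BGT body: not taken
after SUB r0, r0, #18: r0=91-18=73
halt.

73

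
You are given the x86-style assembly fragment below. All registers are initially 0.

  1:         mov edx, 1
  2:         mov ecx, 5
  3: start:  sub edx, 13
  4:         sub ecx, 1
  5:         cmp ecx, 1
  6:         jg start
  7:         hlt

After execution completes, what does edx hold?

edx=1
ecx=5
edx=1-13=-12
ecx=5-1=4
cmp ecx, 1  (cmp 4,1)
jg start: taken
edx=(-12)-13=-25
ecx=4-1=3
cmp ecx, 1  (cmp 3,1)
jg start: taken
edx=(-25)-13=-38
ecx=3-1=2
cmp ecx, 1  (cmp 2,1)
jg start: taken
edx=(-38)-13=-51
ecx=2-1=1
cmp ecx, 1  (cmp 1,1)
jg start: not taken
halt.

-51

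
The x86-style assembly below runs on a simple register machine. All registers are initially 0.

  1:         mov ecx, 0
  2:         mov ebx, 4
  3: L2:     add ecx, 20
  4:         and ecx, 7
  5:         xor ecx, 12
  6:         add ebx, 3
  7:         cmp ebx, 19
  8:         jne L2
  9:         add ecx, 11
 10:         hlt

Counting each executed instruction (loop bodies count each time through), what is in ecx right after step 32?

8

ecx=0
ebx=4
ecx=0+20=20
ecx=20&7=4
ecx=4^12=8
ebx=4+3=7
cmp ebx, 19  (cmp 7,19)
jne L2: taken
ecx=8+20=28
ecx=28&7=4
ecx=4^12=8
ebx=7+3=10
cmp ebx, 19  (cmp 10,19)
jne L2: taken
ecx=8+20=28
ecx=28&7=4
ecx=4^12=8
ebx=10+3=13
cmp ebx, 19  (cmp 13,19)
jne L2: taken
ecx=8+20=28
ecx=28&7=4
ecx=4^12=8
ebx=13+3=16
cmp ebx, 19  (cmp 16,19)
jne L2: taken
ecx=8+20=28
ecx=28&7=4
ecx=4^12=8
ebx=16+3=19
cmp ebx, 19  (cmp 19,19)
jne L2: not taken
After step 32: ecx = 8.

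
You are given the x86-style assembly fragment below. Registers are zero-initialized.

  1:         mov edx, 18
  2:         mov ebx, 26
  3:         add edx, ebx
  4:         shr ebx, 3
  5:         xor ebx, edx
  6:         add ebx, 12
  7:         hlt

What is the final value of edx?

after mov edx, 18: edx=18
after mov ebx, 26: ebx=26
after add edx, ebx: edx=18+26=44
after shr ebx, 3: ebx=26>>3=3
after xor ebx, edx: ebx=3^44=47
after add ebx, 12: ebx=47+12=59
halt.

44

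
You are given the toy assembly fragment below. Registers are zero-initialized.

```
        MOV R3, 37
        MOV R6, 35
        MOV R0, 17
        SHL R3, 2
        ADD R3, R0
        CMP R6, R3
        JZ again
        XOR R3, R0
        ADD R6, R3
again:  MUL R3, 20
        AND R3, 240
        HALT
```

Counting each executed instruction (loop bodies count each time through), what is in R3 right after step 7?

165

MOV R3, 37 → R3=37
MOV R6, 35 → R6=35
MOV R0, 17 → R0=17
SHL R3, 2 → R3=37<<2=148
ADD R3, R0 → R3=148+17=165
CMP R6, R3  (cmp 35,165)
JZ again: not taken
After step 7: R3 = 165.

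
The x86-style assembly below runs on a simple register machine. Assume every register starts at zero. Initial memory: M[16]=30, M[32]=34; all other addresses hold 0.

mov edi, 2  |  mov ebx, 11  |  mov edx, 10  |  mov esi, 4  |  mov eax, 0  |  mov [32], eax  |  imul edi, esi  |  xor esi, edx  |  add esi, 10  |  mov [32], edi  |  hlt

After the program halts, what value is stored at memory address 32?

after mov edi, 2: edi=2
after mov ebx, 11: ebx=11
after mov edx, 10: edx=10
after mov esi, 4: esi=4
after mov eax, 0: eax=0
mov [32], eax → M[32]=0
after imul edi, esi: edi=2*4=8
after xor esi, edx: esi=4^10=14
after add esi, 10: esi=14+10=24
mov [32], edi → M[32]=8
halt.

8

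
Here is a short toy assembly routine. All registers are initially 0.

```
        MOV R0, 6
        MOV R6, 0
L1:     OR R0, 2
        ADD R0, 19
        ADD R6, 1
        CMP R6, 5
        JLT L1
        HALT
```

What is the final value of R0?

after MOV R0, 6: R0=6
after MOV R6, 0: R6=0
after OR R0, 2: R0=6|2=6
after ADD R0, 19: R0=6+19=25
after ADD R6, 1: R6=0+1=1
CMP R6, 5  (cmp 1,5)
JLT L1: taken
after OR R0, 2: R0=25|2=27
after ADD R0, 19: R0=27+19=46
after ADD R6, 1: R6=1+1=2
CMP R6, 5  (cmp 2,5)
JLT L1: taken
after OR R0, 2: R0=46|2=46
after ADD R0, 19: R0=46+19=65
after ADD R6, 1: R6=2+1=3
CMP R6, 5  (cmp 3,5)
JLT L1: taken
after OR R0, 2: R0=65|2=67
after ADD R0, 19: R0=67+19=86
after ADD R6, 1: R6=3+1=4
CMP R6, 5  (cmp 4,5)
JLT L1: taken
after OR R0, 2: R0=86|2=86
after ADD R0, 19: R0=86+19=105
after ADD R6, 1: R6=4+1=5
CMP R6, 5  (cmp 5,5)
JLT L1: not taken
halt.

105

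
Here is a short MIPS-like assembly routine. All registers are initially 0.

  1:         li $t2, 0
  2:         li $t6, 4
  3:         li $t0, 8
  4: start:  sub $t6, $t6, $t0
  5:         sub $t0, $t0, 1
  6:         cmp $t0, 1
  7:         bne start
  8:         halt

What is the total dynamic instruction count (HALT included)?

after li $t2, 0: $t2=0
after li $t6, 4: $t6=4
after li $t0, 8: $t0=8
after sub $t6, $t6, $t0: $t6=4-8=-4
after sub $t0, $t0, 1: $t0=8-1=7
cmp $t0, 1  (cmp 7,1)
bne start: taken
after sub $t6, $t6, $t0: $t6=(-4)-7=-11
after sub $t0, $t0, 1: $t0=7-1=6
cmp $t0, 1  (cmp 6,1)
bne start: taken
after sub $t6, $t6, $t0: $t6=(-11)-6=-17
after sub $t0, $t0, 1: $t0=6-1=5
cmp $t0, 1  (cmp 5,1)
bne start: taken
after sub $t6, $t6, $t0: $t6=(-17)-5=-22
after sub $t0, $t0, 1: $t0=5-1=4
cmp $t0, 1  (cmp 4,1)
bne start: taken
after sub $t6, $t6, $t0: $t6=(-22)-4=-26
after sub $t0, $t0, 1: $t0=4-1=3
cmp $t0, 1  (cmp 3,1)
bne start: taken
after sub $t6, $t6, $t0: $t6=(-26)-3=-29
after sub $t0, $t0, 1: $t0=3-1=2
cmp $t0, 1  (cmp 2,1)
bne start: taken
after sub $t6, $t6, $t0: $t6=(-29)-2=-31
after sub $t0, $t0, 1: $t0=2-1=1
cmp $t0, 1  (cmp 1,1)
bne start: not taken
halt.
Total executed instructions: 32.

32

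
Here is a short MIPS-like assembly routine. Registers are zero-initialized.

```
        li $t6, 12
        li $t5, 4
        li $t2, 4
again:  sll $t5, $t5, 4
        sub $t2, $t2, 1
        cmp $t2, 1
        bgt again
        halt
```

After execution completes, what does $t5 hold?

16384

$t6=12
$t5=4
$t2=4
$t5=4<<4=64
$t2=4-1=3
cmp $t2, 1  (cmp 3,1)
bgt again: taken
$t5=64<<4=1024
$t2=3-1=2
cmp $t2, 1  (cmp 2,1)
bgt again: taken
$t5=1024<<4=16384
$t2=2-1=1
cmp $t2, 1  (cmp 1,1)
bgt again: not taken
halt.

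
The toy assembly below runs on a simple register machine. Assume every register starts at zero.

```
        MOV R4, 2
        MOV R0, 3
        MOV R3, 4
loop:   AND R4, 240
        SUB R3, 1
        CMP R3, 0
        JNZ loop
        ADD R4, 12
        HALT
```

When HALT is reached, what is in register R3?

R4=2
R0=3
R3=4
R4=2&240=0
R3=4-1=3
CMP R3, 0  (cmp 3,0)
JNZ loop: taken
R4=0&240=0
R3=3-1=2
CMP R3, 0  (cmp 2,0)
JNZ loop: taken
R4=0&240=0
R3=2-1=1
CMP R3, 0  (cmp 1,0)
JNZ loop: taken
R4=0&240=0
R3=1-1=0
CMP R3, 0  (cmp 0,0)
JNZ loop: not taken
R4=0+12=12
halt.

0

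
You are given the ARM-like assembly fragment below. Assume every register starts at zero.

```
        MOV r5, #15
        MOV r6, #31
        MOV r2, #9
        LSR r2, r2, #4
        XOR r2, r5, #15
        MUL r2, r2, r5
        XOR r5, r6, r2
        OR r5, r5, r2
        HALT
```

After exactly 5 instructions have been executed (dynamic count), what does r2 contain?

0

r5=15
r6=31
r2=9
r2=9>>4=0
r2=15^15=0
After step 5: r2 = 0.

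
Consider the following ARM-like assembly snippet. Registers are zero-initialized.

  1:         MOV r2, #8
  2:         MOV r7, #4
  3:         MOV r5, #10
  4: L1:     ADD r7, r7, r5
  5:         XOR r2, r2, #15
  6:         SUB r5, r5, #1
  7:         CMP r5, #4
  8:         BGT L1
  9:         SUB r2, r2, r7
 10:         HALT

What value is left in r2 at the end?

-41

MOV r2, #8 → r2=8
MOV r7, #4 → r7=4
MOV r5, #10 → r5=10
ADD r7, r7, r5 → r7=4+10=14
XOR r2, r2, #15 → r2=8^15=7
SUB r5, r5, #1 → r5=10-1=9
CMP r5, #4  (cmp 9,4)
BGT L1: taken
ADD r7, r7, r5 → r7=14+9=23
XOR r2, r2, #15 → r2=7^15=8
SUB r5, r5, #1 → r5=9-1=8
CMP r5, #4  (cmp 8,4)
BGT L1: taken
ADD r7, r7, r5 → r7=23+8=31
XOR r2, r2, #15 → r2=8^15=7
SUB r5, r5, #1 → r5=8-1=7
CMP r5, #4  (cmp 7,4)
BGT L1: taken
ADD r7, r7, r5 → r7=31+7=38
XOR r2, r2, #15 → r2=7^15=8
SUB r5, r5, #1 → r5=7-1=6
CMP r5, #4  (cmp 6,4)
BGT L1: taken
ADD r7, r7, r5 → r7=38+6=44
XOR r2, r2, #15 → r2=8^15=7
SUB r5, r5, #1 → r5=6-1=5
CMP r5, #4  (cmp 5,4)
BGT L1: taken
ADD r7, r7, r5 → r7=44+5=49
XOR r2, r2, #15 → r2=7^15=8
SUB r5, r5, #1 → r5=5-1=4
CMP r5, #4  (cmp 4,4)
BGT L1: not taken
SUB r2, r2, r7 → r2=8-49=-41
halt.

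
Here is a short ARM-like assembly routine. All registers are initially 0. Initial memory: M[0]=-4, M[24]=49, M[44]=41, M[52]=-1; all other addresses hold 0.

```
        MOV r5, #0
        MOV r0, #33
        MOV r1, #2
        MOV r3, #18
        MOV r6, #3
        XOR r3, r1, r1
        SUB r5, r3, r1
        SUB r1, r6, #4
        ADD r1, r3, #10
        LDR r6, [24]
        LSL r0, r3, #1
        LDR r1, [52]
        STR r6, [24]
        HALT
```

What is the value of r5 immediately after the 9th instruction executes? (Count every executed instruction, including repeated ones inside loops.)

MOV r5, #0 → r5=0
MOV r0, #33 → r0=33
MOV r1, #2 → r1=2
MOV r3, #18 → r3=18
MOV r6, #3 → r6=3
XOR r3, r1, r1 → r3=2^2=0
SUB r5, r3, r1 → r5=0-2=-2
SUB r1, r6, #4 → r1=3-4=-1
ADD r1, r3, #10 → r1=0+10=10
After step 9: r5 = -2.

-2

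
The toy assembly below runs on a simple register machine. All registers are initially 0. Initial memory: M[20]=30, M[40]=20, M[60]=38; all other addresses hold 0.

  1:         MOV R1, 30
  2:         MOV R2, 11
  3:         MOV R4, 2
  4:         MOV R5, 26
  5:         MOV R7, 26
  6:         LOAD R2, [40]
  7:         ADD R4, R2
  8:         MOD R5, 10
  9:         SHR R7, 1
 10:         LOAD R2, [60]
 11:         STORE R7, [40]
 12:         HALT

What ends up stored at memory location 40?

R1=30
R2=11
R4=2
R5=26
R7=26
R2=M[40]=20
R4=2+20=22
R5=26%10=6
R7=26>>1=13
R2=M[60]=38
STORE R7, [40] → M[40]=13
halt.

13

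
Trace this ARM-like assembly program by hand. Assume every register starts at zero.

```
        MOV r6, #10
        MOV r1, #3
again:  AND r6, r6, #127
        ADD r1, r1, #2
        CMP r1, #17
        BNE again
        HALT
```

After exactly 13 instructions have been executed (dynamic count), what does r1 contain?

MOV r6, #10 → r6=10
MOV r1, #3 → r1=3
AND r6, r6, #127 → r6=10&127=10
ADD r1, r1, #2 → r1=3+2=5
CMP r1, #17  (cmp 5,17)
BNE again: taken
AND r6, r6, #127 → r6=10&127=10
ADD r1, r1, #2 → r1=5+2=7
CMP r1, #17  (cmp 7,17)
BNE again: taken
AND r6, r6, #127 → r6=10&127=10
ADD r1, r1, #2 → r1=7+2=9
CMP r1, #17  (cmp 9,17)
After step 13: r1 = 9.

9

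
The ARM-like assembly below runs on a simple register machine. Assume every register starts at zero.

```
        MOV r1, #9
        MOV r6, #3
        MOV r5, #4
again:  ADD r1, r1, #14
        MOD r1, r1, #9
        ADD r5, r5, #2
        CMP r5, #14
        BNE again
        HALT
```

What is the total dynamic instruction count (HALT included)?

29

after MOV r1, #9: r1=9
after MOV r6, #3: r6=3
after MOV r5, #4: r5=4
after ADD r1, r1, #14: r1=9+14=23
after MOD r1, r1, #9: r1=23%9=5
after ADD r5, r5, #2: r5=4+2=6
CMP r5, #14  (cmp 6,14)
BNE again: taken
after ADD r1, r1, #14: r1=5+14=19
after MOD r1, r1, #9: r1=19%9=1
after ADD r5, r5, #2: r5=6+2=8
CMP r5, #14  (cmp 8,14)
BNE again: taken
after ADD r1, r1, #14: r1=1+14=15
after MOD r1, r1, #9: r1=15%9=6
after ADD r5, r5, #2: r5=8+2=10
CMP r5, #14  (cmp 10,14)
BNE again: taken
after ADD r1, r1, #14: r1=6+14=20
after MOD r1, r1, #9: r1=20%9=2
after ADD r5, r5, #2: r5=10+2=12
CMP r5, #14  (cmp 12,14)
BNE again: taken
after ADD r1, r1, #14: r1=2+14=16
after MOD r1, r1, #9: r1=16%9=7
after ADD r5, r5, #2: r5=12+2=14
CMP r5, #14  (cmp 14,14)
BNE again: not taken
halt.
Total executed instructions: 29.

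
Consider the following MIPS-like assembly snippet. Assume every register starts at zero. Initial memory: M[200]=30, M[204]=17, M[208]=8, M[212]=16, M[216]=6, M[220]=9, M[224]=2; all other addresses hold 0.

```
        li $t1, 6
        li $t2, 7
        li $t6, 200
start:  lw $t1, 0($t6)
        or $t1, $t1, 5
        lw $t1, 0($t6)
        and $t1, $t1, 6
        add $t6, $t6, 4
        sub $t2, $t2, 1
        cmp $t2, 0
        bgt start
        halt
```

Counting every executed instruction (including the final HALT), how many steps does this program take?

60

li $t1, 6 → $t1=6
li $t2, 7 → $t2=7
li $t6, 200 → $t6=200
lw $t1, 0($t6) → $t1=M[200]=30
or $t1, $t1, 5 → $t1=30|5=31
lw $t1, 0($t6) → $t1=M[200]=30
and $t1, $t1, 6 → $t1=30&6=6
add $t6, $t6, 4 → $t6=200+4=204
sub $t2, $t2, 1 → $t2=7-1=6
cmp $t2, 0  (cmp 6,0)
bgt start: taken
lw $t1, 0($t6) → $t1=M[204]=17
or $t1, $t1, 5 → $t1=17|5=21
lw $t1, 0($t6) → $t1=M[204]=17
and $t1, $t1, 6 → $t1=17&6=0
add $t6, $t6, 4 → $t6=204+4=208
sub $t2, $t2, 1 → $t2=6-1=5
cmp $t2, 0  (cmp 5,0)
bgt start: taken
lw $t1, 0($t6) → $t1=M[208]=8
or $t1, $t1, 5 → $t1=8|5=13
lw $t1, 0($t6) → $t1=M[208]=8
and $t1, $t1, 6 → $t1=8&6=0
add $t6, $t6, 4 → $t6=208+4=212
sub $t2, $t2, 1 → $t2=5-1=4
cmp $t2, 0  (cmp 4,0)
bgt start: taken
lw $t1, 0($t6) → $t1=M[212]=16
or $t1, $t1, 5 → $t1=16|5=21
lw $t1, 0($t6) → $t1=M[212]=16
and $t1, $t1, 6 → $t1=16&6=0
add $t6, $t6, 4 → $t6=212+4=216
sub $t2, $t2, 1 → $t2=4-1=3
cmp $t2, 0  (cmp 3,0)
bgt start: taken
lw $t1, 0($t6) → $t1=M[216]=6
or $t1, $t1, 5 → $t1=6|5=7
lw $t1, 0($t6) → $t1=M[216]=6
and $t1, $t1, 6 → $t1=6&6=6
add $t6, $t6, 4 → $t6=216+4=220
sub $t2, $t2, 1 → $t2=3-1=2
cmp $t2, 0  (cmp 2,0)
bgt start: taken
lw $t1, 0($t6) → $t1=M[220]=9
or $t1, $t1, 5 → $t1=9|5=13
lw $t1, 0($t6) → $t1=M[220]=9
and $t1, $t1, 6 → $t1=9&6=0
add $t6, $t6, 4 → $t6=220+4=224
sub $t2, $t2, 1 → $t2=2-1=1
cmp $t2, 0  (cmp 1,0)
bgt start: taken
lw $t1, 0($t6) → $t1=M[224]=2
or $t1, $t1, 5 → $t1=2|5=7
lw $t1, 0($t6) → $t1=M[224]=2
and $t1, $t1, 6 → $t1=2&6=2
add $t6, $t6, 4 → $t6=224+4=228
sub $t2, $t2, 1 → $t2=1-1=0
cmp $t2, 0  (cmp 0,0)
bgt start: not taken
halt.
Total executed instructions: 60.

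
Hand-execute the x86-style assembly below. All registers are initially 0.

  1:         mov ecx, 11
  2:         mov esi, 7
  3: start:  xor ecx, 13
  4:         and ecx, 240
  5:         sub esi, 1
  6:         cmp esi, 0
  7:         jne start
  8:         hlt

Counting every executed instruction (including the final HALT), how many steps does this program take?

38

mov ecx, 11 → ecx=11
mov esi, 7 → esi=7
xor ecx, 13 → ecx=11^13=6
and ecx, 240 → ecx=6&240=0
sub esi, 1 → esi=7-1=6
cmp esi, 0  (cmp 6,0)
jne start: taken
xor ecx, 13 → ecx=0^13=13
and ecx, 240 → ecx=13&240=0
sub esi, 1 → esi=6-1=5
cmp esi, 0  (cmp 5,0)
jne start: taken
xor ecx, 13 → ecx=0^13=13
and ecx, 240 → ecx=13&240=0
sub esi, 1 → esi=5-1=4
cmp esi, 0  (cmp 4,0)
jne start: taken
xor ecx, 13 → ecx=0^13=13
and ecx, 240 → ecx=13&240=0
sub esi, 1 → esi=4-1=3
cmp esi, 0  (cmp 3,0)
jne start: taken
xor ecx, 13 → ecx=0^13=13
and ecx, 240 → ecx=13&240=0
sub esi, 1 → esi=3-1=2
cmp esi, 0  (cmp 2,0)
jne start: taken
xor ecx, 13 → ecx=0^13=13
and ecx, 240 → ecx=13&240=0
sub esi, 1 → esi=2-1=1
cmp esi, 0  (cmp 1,0)
jne start: taken
xor ecx, 13 → ecx=0^13=13
and ecx, 240 → ecx=13&240=0
sub esi, 1 → esi=1-1=0
cmp esi, 0  (cmp 0,0)
jne start: not taken
halt.
Total executed instructions: 38.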